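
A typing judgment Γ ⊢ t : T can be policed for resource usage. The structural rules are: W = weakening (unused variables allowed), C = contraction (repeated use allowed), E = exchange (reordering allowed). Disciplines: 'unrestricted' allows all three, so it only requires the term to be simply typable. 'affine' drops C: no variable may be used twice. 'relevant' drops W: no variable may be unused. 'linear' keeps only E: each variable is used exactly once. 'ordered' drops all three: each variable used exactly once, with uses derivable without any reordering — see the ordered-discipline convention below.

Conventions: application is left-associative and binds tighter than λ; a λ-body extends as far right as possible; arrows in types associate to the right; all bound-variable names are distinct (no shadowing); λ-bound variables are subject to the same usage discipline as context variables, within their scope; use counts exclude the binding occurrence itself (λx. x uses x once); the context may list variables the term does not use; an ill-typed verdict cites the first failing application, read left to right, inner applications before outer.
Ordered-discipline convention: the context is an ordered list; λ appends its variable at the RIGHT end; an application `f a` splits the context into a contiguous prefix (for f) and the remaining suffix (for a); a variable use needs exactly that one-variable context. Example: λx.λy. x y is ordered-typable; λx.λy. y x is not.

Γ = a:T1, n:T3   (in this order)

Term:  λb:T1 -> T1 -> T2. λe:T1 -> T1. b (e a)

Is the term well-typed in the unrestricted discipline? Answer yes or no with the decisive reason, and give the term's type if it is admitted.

yes — type-checks ((T1 -> T1 -> T2) -> (T1 -> T1) -> T1 -> T2) and nothing is barred; term : (T1 -> T1 -> T2) -> (T1 -> T1) -> T1 -> T2
variable uses: a: 1; n: 0; b [bound]: 1; e [bound]: 1
use order (left to right): b, e, a
typing: well-typed at (T1 -> T1 -> T2) -> (T1 -> T1) -> T1 -> T2
summary: ordered ✗ | linear ✗ | affine ✓ | relevant ✗ | unrestricted ✓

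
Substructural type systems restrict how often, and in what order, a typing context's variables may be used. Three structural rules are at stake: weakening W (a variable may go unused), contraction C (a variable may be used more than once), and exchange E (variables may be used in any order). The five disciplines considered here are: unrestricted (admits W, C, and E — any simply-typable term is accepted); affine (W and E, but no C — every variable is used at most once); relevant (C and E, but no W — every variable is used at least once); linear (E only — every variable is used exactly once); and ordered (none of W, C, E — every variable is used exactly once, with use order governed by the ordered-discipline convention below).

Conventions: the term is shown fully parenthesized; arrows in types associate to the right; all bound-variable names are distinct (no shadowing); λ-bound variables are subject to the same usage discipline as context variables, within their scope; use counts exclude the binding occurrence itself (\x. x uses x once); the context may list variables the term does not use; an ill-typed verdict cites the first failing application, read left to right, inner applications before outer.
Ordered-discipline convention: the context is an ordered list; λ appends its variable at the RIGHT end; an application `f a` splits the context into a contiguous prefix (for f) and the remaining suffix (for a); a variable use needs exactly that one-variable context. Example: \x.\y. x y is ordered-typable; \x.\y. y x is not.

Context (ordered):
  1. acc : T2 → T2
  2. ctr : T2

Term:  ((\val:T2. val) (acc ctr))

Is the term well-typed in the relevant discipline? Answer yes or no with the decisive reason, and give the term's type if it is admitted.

yes — at least one use each (acc, ctr, val); term : T2
usage: acc ×1; ctr ×1; val (λ-bound) ×1
left-to-right use order: val, acc, ctr
typing: well-typed at T2
per-discipline verdicts: ordered ✓ · linear ✓ · affine ✓ · relevant ✓ · unrestricted ✓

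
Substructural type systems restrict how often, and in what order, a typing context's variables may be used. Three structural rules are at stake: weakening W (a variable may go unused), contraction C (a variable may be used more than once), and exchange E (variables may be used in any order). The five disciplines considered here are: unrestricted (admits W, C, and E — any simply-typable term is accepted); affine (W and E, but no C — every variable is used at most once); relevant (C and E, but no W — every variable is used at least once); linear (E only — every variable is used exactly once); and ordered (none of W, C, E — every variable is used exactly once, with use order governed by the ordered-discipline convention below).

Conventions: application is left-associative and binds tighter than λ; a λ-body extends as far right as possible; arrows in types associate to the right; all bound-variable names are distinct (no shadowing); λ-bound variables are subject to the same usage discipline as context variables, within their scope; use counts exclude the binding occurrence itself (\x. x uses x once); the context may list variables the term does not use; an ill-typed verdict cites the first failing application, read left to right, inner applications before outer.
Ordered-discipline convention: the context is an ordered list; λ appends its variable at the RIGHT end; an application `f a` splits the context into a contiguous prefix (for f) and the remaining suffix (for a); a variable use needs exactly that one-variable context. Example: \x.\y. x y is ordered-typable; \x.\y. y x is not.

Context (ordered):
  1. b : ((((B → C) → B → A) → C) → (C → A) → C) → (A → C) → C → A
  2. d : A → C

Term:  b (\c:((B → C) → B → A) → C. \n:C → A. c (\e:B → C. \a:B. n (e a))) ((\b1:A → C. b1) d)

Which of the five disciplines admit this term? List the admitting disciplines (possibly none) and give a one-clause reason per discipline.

admitted by: ordered, linear, affine, relevant, unrestricted
counts: b=1, d=1, c [bound]=1, n [bound]=1, e [bound]=1, a [bound]=1, b1 [bound]=1
left-to-right use order: b, c, n, e, a, b1, d
typing: well-typed — term : C → A
ordered: ✓, b, d, c, n, e, a, b1: once each, no exchange needed
linear: ✓, each of b, d, c, n, e, a, b1 used exactly once
affine: ✓, no duplicate uses among b, d, c, n, e, a, b1
relevant: ✓, at least one use each (b, d, c, n, e, a, b1)
unrestricted: ✓, type-checks (C → A) and nothing is barred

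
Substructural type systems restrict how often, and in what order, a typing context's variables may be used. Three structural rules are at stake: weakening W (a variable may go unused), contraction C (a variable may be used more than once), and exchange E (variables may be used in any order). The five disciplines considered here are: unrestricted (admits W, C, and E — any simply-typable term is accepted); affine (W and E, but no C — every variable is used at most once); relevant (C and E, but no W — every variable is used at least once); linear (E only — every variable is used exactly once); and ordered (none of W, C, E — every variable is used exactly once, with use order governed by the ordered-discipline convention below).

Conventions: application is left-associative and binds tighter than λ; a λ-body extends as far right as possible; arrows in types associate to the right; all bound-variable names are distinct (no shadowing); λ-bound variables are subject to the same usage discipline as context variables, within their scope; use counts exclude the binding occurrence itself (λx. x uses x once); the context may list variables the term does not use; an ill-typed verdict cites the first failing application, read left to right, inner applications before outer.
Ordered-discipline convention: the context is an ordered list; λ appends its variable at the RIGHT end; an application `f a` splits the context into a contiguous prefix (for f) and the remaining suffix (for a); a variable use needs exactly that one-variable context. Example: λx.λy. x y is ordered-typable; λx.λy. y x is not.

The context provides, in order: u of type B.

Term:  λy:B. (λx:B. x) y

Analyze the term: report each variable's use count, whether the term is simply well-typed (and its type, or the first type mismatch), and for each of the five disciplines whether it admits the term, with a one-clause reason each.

use counts: u=0, y [bound]=1, x [bound]=1
uses in reading order: x, y
typing: well-typed at B -> B
ordered: ✗, u left unused
linear: ✗, u left unused
affine: ✓, no duplicate uses among u, y, x
relevant: ✗, u left unused
unrestricted: ✓, type-checks (B -> B) and nothing is barred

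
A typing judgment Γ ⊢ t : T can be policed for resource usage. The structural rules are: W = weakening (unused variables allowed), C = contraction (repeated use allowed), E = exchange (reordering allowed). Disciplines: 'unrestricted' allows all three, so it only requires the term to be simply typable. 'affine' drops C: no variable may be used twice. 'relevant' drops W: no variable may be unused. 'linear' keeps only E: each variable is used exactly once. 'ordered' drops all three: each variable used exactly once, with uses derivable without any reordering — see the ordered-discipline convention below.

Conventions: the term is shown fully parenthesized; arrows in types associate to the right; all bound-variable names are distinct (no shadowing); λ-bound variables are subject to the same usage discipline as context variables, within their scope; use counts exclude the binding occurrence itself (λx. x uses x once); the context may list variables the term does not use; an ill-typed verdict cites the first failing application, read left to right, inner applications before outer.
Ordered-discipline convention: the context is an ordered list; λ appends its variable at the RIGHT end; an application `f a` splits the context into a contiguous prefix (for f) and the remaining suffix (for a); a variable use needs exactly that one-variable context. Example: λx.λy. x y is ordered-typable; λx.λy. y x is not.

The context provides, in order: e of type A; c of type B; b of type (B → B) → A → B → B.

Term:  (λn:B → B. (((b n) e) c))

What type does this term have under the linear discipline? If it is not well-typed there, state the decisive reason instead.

term : (B → B) → B
use counts: e ×1; c ×1; b ×1; n [bound] ×1
uses in reading order: b, n, e, c
typing: well-typed at (B → B) → B
all disciplines: ordered ✗ · linear ✓ · affine ✓ · relevant ✓ · unrestricted ✓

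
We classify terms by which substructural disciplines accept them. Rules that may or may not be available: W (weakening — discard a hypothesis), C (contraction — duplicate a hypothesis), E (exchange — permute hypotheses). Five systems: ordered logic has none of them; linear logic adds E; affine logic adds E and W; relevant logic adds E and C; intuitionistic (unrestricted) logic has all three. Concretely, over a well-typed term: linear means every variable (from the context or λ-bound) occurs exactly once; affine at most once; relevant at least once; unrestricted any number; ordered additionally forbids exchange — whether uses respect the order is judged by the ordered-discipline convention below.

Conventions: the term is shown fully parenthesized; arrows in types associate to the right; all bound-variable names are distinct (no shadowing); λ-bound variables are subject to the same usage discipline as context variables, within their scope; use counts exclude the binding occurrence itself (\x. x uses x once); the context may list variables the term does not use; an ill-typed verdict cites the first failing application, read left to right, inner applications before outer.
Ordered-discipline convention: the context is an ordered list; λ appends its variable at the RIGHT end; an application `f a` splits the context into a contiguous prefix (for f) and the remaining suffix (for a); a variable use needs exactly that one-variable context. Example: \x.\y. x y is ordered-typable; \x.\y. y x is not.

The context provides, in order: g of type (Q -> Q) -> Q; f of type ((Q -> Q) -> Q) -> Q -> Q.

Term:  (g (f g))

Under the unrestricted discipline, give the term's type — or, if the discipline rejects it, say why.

term : Q
counts: g: 2×; f: 1×
left-to-right use order: g, f, g
typing: the term checks, with type Q
all disciplines: ordered ✗ · linear ✗ · affine ✗ · relevant ✓ · unrestricted ✓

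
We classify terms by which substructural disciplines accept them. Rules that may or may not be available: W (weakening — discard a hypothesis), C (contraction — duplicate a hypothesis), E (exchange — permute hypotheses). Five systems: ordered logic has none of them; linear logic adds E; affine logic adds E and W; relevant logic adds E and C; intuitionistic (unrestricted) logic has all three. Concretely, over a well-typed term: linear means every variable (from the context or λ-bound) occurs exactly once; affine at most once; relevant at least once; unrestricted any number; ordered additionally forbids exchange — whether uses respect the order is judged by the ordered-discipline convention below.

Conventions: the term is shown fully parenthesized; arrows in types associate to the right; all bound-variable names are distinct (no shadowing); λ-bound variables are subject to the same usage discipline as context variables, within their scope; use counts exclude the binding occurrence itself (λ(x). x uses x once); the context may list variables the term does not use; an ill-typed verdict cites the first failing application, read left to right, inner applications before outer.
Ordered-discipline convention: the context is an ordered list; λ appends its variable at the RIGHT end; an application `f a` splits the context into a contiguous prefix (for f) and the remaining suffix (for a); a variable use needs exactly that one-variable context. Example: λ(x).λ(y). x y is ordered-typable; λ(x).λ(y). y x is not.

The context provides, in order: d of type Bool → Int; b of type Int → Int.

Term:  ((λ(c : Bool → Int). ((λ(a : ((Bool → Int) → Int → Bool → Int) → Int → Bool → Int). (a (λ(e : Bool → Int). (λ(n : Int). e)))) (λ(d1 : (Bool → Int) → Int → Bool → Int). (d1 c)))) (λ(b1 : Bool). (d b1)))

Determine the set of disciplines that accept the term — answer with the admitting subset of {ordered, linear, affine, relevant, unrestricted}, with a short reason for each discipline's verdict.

admitted by: affine, unrestricted
counts: d: 1×; b: 0×; c (bound): 1×; a (bound): 1×; e (bound): 1×; n (bound): 0×; d1 (bound): 1×; b1 (bound): 1×
left-to-right use order: a, e, d1, c, d, b1
typing: well-typed — term : Int → Bool → Int
ordered: ✗ — unused: b, n — weakening required
linear: ✗ — unused: b, n — weakening required
affine: ✓ — none of d, b, c, a, e, n, d1, b1 used more than once
relevant: ✗ — unused: b, n — weakening required
unrestricted: ✓ — well-typed at Int → Bool → Int; no restrictions here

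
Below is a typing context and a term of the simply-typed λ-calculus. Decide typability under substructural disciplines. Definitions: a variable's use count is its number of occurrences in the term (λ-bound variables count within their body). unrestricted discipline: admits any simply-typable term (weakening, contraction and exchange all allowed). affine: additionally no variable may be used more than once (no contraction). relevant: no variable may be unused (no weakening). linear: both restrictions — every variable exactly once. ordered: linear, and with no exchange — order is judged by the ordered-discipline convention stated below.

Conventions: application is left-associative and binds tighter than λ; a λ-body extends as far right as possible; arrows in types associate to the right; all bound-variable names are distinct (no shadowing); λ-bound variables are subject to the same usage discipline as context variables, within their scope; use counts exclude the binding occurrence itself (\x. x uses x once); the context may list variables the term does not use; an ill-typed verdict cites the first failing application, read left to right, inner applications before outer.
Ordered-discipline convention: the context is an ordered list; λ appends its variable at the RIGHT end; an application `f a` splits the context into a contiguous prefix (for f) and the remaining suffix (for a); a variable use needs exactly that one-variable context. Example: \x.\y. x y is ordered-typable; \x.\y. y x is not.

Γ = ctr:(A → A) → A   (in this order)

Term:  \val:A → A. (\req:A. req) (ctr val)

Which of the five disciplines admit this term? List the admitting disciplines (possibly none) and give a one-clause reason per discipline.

accepted by: ordered, linear, affine, relevant, unrestricted
variable uses: ctr ×1; val (λ-bound) ×1; req (λ-bound) ×1
uses in reading order: req, ctr, val
typing: well-typed — term : (A → A) → A
ordered: ✓ — ctr, val, req once each; derivable with no W/C/E
linear: ✓ — ctr, val, req: one use apiece
affine: ✓ — at most one use each (ctr, val, req)
relevant: ✓ — ctr, val, req: all used, weakening unneeded
unrestricted: ✓ — type-checks ((A → A) → A) and nothing is barred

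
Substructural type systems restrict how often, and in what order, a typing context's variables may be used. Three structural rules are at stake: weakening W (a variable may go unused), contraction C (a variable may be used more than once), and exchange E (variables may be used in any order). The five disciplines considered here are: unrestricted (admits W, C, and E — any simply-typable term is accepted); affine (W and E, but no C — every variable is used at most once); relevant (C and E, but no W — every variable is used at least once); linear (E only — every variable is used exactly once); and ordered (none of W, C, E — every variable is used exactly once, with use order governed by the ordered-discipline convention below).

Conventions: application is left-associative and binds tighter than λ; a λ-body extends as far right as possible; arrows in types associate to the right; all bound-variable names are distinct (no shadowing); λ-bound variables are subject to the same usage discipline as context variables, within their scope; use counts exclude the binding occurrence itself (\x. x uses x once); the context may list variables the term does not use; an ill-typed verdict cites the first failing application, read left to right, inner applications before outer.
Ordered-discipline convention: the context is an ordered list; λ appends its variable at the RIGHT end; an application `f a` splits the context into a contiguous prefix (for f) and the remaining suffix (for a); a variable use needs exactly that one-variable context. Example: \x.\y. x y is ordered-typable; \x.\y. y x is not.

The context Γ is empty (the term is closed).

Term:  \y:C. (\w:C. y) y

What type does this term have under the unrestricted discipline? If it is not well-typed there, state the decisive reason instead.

term : C → C
counts: y [bound] ×2; w [bound] ×0
use order (left to right): y, y
typing: ✓ — C → C
per-discipline verdicts: ordered ✗; linear ✗; affine ✗; relevant ✗; unrestricted ✓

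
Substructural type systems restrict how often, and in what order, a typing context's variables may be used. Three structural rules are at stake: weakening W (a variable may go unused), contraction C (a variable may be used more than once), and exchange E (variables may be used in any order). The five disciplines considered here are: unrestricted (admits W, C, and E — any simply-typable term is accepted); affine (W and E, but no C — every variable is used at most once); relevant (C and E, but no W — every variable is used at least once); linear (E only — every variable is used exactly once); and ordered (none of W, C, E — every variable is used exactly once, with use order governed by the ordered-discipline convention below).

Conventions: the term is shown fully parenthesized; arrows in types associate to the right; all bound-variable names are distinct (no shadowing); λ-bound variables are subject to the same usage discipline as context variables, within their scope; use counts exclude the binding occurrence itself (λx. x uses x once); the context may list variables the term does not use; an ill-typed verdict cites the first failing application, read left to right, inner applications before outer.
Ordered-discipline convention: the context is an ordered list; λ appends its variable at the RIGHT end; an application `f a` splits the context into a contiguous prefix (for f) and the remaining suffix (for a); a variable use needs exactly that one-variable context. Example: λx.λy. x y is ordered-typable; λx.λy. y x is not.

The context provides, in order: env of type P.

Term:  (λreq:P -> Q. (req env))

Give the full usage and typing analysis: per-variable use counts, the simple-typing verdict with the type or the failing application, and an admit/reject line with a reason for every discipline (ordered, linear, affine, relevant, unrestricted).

use counts: env ×1, req [bound] ×1
left-to-right use order: req, env
typing: ✓ — (P -> Q) -> Q
ordered ✗ (no contiguous prefix/suffix split fits req, env)
linear ✓ (exactly-once usage across env, req)
affine ✓ (at most one use each (env, req))
relevant ✓ (none of env, req goes unused)
unrestricted ✓ (simply typable at (P -> Q) -> Q; W, C, E all held)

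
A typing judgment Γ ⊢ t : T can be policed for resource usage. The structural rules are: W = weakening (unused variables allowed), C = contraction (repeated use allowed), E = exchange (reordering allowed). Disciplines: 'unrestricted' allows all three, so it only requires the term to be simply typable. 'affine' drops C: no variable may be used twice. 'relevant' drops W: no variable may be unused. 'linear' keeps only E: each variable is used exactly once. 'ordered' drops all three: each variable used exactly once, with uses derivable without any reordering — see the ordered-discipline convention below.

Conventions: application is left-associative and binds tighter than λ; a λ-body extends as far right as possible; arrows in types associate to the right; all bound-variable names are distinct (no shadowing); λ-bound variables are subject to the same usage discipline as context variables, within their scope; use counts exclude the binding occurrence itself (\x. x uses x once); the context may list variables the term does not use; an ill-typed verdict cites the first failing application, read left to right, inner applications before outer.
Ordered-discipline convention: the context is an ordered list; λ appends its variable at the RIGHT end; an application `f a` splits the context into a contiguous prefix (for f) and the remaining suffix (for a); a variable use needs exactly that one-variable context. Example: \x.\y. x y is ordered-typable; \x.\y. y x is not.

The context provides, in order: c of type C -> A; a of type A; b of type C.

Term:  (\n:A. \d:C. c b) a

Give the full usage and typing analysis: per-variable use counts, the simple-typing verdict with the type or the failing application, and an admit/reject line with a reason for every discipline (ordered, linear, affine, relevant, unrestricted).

variable uses: c: 1×, a: 1×, b: 1×, n [bound]: 0×, d [bound]: 0×
order of uses: c, b, a
typing: ✓ — C -> A
ordered ✗ (needs weakening: n, d unused)
linear ✗ (needs weakening: n, d unused)
affine ✓ (no duplicate uses among c, a, b, n, d)
relevant ✗ (needs weakening: n, d unused)
unrestricted ✓ (typability at C -> A is all that's needed)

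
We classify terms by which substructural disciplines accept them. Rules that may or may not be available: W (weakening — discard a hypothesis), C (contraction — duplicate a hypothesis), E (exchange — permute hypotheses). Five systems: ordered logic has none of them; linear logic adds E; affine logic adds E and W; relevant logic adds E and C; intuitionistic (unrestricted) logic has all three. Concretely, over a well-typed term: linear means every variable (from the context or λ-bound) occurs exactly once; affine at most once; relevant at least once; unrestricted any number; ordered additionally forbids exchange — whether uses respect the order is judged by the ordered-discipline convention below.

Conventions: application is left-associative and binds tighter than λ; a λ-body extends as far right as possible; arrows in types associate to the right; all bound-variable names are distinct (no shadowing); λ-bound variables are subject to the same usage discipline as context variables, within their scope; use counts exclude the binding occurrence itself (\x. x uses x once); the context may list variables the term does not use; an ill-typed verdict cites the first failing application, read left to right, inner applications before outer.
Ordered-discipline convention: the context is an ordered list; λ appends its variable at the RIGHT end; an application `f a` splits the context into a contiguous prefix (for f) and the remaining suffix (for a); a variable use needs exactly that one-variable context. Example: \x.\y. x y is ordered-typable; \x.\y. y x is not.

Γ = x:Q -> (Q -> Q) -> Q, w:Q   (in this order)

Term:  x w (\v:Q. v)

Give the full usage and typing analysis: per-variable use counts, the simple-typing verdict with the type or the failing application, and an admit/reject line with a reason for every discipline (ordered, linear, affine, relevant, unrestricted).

usage: x=1; w=1; v (λ-bound)=1
order of uses: x, w, v
typing: ✓ — Q
ordered: ✓ — one use each (x, w, v); ordered split holds
linear: ✓ — x, w, v: one use apiece
affine: ✓ — at most one use each (x, w, v)
relevant: ✓ — none of x, w, v goes unused
unrestricted: ✓ — typability at Q is all that's needed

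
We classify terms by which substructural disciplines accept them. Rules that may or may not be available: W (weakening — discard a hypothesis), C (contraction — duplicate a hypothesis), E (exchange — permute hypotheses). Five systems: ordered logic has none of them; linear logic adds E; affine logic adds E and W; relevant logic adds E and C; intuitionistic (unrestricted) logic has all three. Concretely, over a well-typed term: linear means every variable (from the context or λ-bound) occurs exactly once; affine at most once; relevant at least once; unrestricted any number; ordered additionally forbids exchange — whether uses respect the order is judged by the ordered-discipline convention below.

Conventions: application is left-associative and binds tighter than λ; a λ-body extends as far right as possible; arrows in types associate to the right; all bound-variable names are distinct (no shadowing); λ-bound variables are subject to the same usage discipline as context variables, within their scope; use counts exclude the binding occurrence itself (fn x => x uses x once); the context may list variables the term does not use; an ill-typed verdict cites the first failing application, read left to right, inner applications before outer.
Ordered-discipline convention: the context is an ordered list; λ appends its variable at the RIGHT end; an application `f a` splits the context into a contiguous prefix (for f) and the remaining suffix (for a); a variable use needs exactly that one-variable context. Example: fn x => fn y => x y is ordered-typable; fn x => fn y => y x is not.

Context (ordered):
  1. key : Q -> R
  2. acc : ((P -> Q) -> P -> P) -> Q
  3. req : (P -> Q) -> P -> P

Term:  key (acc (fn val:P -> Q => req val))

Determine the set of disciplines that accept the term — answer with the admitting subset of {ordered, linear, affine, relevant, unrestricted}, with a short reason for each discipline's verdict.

accepted by: ordered, linear, affine, relevant, unrestricted
variable uses: key: 1×; acc: 1×; req: 1×; val (λ-bound): 1×
order of uses: key, acc, req, val
typing: the term checks, with type R
ordered ✓ (one use each (key, acc, req, val); ordered split holds)
linear ✓ (key, acc, req, val: one use apiece)
affine ✓ (key, acc, req, val: no repeats, contraction unneeded)
relevant ✓ (every one of key, acc, req, val appears)
unrestricted ✓ (type-checks (R) and nothing is barred)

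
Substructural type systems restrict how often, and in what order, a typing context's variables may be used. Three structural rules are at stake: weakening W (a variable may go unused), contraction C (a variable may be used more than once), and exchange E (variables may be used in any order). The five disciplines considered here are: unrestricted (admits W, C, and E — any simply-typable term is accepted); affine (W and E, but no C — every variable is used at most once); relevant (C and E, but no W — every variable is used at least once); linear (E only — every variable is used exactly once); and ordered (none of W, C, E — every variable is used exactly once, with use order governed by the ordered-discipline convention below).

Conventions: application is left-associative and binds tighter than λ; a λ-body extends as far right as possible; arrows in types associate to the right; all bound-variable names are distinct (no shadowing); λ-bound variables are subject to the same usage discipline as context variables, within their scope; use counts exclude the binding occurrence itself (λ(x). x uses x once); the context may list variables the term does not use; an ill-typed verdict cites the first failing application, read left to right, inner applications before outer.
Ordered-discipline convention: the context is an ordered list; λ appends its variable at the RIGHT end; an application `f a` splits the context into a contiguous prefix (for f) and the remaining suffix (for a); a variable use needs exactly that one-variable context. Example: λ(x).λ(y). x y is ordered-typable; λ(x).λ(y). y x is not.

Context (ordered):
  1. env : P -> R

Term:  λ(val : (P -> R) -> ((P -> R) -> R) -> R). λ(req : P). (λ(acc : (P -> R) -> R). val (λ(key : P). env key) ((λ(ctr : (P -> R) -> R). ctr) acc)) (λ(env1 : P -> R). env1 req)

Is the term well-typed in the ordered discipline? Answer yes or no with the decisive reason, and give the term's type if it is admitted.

no — use order val, env, key, ctr, acc, env1, req needs exchange
usage: env: 1, val (λ-bound): 1, req (λ-bound): 1, acc (λ-bound): 1, key (λ-bound): 1, ctr (λ-bound): 1, env1 (λ-bound): 1
left-to-right use order: val, env, key, ctr, acc, env1, req
typing: well-typed — term : ((P -> R) -> ((P -> R) -> R) -> R) -> P -> R
summary: ordered ✗; linear ✓; affine ✓; relevant ✓; unrestricted ✓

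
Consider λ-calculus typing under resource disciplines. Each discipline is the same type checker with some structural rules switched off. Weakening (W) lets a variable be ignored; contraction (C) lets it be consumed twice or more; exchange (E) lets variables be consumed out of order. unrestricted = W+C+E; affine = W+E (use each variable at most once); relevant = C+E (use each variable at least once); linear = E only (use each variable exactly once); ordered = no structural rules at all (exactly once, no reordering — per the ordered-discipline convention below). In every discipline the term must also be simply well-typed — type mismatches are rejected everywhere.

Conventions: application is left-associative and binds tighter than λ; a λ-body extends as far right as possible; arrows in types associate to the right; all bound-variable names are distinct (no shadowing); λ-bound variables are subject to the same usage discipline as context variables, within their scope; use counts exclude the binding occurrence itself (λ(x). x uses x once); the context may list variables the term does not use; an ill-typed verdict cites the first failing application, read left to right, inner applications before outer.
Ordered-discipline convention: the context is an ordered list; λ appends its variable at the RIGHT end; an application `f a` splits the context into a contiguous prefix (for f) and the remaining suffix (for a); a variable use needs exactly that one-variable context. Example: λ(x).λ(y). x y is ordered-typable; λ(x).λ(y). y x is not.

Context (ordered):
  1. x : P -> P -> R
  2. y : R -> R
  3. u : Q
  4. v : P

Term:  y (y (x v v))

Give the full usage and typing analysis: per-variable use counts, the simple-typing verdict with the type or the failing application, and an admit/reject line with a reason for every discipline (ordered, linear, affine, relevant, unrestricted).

use counts: x=1, y=2, u=0, v=2
left-to-right use order: y, y, x, v, v
typing: well-typed — term : R
ordered ✗ (uses contraction: y ×2, v ×2; unused: u — weakening required)
linear ✗ (uses contraction: y ×2, v ×2; unused: u — weakening required)
affine ✗ (uses contraction: y ×2, v ×2)
relevant ✗ (unused: u — weakening required)
unrestricted ✓ (type-checks (R) and nothing is barred)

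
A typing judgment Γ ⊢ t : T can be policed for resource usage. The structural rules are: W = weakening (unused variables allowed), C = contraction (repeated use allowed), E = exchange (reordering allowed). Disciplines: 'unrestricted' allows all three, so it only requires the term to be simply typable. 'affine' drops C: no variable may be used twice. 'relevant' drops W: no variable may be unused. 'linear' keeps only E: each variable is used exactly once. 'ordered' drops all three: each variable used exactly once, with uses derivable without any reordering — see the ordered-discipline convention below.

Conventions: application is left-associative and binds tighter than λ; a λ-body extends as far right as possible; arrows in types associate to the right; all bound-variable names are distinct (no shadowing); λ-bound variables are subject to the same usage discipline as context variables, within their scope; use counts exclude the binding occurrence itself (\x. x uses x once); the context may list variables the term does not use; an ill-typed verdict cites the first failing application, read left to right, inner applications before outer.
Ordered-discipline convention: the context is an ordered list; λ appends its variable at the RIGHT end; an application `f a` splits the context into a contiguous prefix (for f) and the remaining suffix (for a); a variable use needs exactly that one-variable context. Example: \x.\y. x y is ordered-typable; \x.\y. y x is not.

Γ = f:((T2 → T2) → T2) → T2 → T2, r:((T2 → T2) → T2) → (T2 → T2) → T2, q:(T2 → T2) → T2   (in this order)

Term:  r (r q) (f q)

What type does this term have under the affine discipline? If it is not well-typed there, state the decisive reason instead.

not well-typed under affine — repeated use of r ×2, q ×2
usage: f=1; r=2; q=2
uses in reading order: r, r, q, f, q
typing: the term checks, with type T2
all disciplines: ordered ✗ | linear ✗ | affine ✗ | relevant ✓ | unrestricted ✓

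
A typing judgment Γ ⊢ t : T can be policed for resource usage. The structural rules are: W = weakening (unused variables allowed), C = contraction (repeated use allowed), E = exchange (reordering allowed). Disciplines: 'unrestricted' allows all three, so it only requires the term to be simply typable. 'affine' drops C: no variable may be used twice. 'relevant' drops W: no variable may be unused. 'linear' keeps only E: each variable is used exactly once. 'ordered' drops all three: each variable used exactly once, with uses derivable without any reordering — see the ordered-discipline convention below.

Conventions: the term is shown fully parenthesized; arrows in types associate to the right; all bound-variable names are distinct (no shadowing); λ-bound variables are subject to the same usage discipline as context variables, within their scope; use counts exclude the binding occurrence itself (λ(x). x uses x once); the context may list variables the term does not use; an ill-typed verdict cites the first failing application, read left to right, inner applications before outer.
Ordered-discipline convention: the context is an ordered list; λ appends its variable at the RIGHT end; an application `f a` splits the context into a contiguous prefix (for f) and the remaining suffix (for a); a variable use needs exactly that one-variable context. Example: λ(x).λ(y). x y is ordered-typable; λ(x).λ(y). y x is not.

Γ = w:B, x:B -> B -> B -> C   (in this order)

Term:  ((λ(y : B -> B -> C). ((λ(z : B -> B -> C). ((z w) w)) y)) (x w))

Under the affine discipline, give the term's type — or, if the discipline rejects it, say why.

not well-typed under affine — needs contraction — w ×3
variable uses: w: 3; x: 1; y (λ-bound): 1; z (λ-bound): 1
left-to-right use order: z, w, w, y, x, w
typing: the term checks, with type C
all disciplines: ordered ✗; linear ✗; affine ✗; relevant ✓; unrestricted ✓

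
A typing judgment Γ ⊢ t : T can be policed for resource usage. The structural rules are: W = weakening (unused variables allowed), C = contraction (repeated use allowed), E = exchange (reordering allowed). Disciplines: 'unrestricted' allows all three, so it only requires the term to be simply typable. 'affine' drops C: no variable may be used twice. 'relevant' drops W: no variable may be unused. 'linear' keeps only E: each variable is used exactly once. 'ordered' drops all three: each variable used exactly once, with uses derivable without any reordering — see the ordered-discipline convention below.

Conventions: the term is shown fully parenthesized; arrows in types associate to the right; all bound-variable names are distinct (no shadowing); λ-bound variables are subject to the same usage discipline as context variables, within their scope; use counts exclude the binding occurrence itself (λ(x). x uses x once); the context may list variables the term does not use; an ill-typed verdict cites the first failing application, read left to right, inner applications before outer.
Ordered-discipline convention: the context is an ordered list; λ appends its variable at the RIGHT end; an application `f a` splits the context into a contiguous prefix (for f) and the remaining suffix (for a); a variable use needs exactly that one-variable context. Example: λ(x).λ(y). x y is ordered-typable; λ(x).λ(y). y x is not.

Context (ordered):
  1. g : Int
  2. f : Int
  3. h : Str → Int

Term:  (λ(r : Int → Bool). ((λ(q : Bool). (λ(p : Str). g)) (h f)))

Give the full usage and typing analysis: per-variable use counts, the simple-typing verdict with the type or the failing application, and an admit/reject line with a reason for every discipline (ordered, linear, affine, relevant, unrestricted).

use counts: g ×1, f ×1, h ×1, r (bound) ×0, q (bound) ×0, p (bound) ×0
order of uses: g, h, f
typing: ill-typed: an argument Int mismatches the expected Str
ordered ✗ (the type mismatch rejects it)
linear ✗ (not simply typable)
affine ✗ (fails simple typing)
relevant ✗ (a type mismatch blocks all five)
unrestricted ✗ (the type mismatch rejects it)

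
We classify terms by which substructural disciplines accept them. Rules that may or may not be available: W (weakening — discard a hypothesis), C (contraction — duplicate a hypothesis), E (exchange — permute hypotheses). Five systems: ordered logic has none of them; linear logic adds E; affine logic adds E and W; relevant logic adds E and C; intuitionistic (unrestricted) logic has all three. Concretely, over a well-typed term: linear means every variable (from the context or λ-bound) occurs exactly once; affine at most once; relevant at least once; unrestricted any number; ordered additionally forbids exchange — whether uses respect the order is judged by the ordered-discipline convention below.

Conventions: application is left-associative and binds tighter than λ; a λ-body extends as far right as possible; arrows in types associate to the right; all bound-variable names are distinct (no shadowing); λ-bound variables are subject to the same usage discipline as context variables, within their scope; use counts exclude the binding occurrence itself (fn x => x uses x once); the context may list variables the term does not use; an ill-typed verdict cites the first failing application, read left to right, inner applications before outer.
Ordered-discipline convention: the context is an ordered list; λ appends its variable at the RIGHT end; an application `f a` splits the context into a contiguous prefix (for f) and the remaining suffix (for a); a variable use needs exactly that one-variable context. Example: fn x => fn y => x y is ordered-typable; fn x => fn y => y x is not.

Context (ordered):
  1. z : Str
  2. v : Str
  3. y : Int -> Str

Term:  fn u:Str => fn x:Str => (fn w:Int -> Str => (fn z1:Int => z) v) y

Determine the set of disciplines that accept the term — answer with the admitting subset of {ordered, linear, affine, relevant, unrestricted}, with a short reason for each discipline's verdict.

accepted by: none
usage: z ×1, v ×1, y ×1, u [bound] ×0, x [bound] ×0, w [bound] ×0, z1 [bound] ×0
uses in reading order: z, v, y
typing: ill-typed: an application expects Int but receives Str
ordered: ✗ — fails simple typing
linear: ✗ — a type mismatch blocks all five
affine: ✗ — the type mismatch rejects it
relevant: ✗ — not simply typable
unrestricted: ✗ — fails simple typing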